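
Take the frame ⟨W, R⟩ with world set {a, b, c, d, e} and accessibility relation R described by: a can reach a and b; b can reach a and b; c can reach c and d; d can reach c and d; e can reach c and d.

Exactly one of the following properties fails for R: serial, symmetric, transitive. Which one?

symmetric

Serial: yes — every world has a successor (e.g. a R a).
Symmetric: no — e R c but not c R e.
Transitive: yes — every two-step R-path is closed by a direct edge.
Only symmetric fails.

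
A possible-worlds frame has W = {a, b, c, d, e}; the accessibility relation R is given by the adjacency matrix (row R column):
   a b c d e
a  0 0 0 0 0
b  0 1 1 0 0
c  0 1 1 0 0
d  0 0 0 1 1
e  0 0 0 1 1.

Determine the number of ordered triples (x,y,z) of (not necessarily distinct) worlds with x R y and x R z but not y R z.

0

R is Euclidean; there are no such tuples.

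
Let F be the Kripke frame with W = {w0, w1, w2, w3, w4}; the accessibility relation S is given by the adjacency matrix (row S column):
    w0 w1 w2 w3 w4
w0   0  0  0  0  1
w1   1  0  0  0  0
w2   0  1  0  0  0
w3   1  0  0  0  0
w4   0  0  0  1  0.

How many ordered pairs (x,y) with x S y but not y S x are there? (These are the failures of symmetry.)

Enumerating: (w0,w4), (w1,w0), (w2,w1), (w3,w0), (w4,w3).

5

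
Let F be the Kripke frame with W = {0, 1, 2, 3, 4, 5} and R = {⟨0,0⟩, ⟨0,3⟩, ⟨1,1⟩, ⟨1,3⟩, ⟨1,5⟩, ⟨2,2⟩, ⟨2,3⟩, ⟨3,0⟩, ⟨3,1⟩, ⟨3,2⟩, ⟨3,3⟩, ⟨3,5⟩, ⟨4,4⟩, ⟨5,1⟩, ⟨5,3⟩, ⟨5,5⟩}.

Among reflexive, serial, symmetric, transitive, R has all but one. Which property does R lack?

Reflexive: yes — every world is R-related to itself.
Serial: yes — every world has a successor (e.g. 0 R 0).
Symmetric: yes — every pair in R has its reverse in R.
Transitive: no — 0 R 3 and 3 R 1, but not 0 R 1.
Only transitive fails.

transitive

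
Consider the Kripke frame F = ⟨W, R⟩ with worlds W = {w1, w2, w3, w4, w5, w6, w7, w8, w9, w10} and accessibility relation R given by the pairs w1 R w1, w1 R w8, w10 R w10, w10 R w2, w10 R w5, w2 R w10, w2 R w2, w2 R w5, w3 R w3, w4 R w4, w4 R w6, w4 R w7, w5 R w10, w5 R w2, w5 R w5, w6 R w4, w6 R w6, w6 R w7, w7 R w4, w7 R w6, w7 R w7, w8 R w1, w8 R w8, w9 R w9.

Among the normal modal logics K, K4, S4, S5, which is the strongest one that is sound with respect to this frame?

S5

Transitive (axiom 4): yes — every two-step R-path is closed by a direct edge.
Reflexive (axiom T): yes — every world is R-related to itself.
Euclidean (axiom 5): yes — any two successors of a common world are R-related.
So F validates K, K4, S4, S5. The strongest is S5.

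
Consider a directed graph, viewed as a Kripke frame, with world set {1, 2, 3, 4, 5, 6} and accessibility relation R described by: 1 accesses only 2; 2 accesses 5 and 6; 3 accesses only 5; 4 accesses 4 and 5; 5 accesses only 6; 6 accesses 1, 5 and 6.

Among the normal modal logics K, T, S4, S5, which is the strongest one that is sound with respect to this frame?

Reflexive (axiom T): no — 1 is not related to itself.
Transitive (axiom 4): no — 1 R 2 and 2 R 5, but not 1 R 5.
Euclidean (axiom 5): no — 6 R 1 and 6 R 5, but not 1 R 5.
So F validates K; T would additionally require R to be reflexive. The strongest is K.

K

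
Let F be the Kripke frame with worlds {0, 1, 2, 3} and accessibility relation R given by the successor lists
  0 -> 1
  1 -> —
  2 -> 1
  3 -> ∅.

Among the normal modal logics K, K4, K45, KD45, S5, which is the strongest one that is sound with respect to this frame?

K4

Transitive (axiom 4): yes — every two-step R-path is closed by a direct edge.
Euclidean (axiom 5): no — 0 R 1 and 0 R 1, but not 1 R 1.
Serial (axiom D): no — 1 has no R-successor.
Reflexive (axiom T): no — 0 is not related to itself.
So F validates K, K4; K45 would additionally require R to be Euclidean. The strongest is K4.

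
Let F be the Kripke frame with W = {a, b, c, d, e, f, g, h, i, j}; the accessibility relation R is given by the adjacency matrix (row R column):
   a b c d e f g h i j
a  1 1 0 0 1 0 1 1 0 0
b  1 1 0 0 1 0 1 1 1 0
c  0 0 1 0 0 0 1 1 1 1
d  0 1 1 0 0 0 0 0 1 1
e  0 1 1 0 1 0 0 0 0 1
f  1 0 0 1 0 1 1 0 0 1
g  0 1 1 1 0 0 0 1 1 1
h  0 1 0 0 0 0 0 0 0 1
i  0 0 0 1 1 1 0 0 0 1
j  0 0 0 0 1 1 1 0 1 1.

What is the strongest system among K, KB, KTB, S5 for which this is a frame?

K

Symmetric (axiom B): no — a R e but not e R a.
Reflexive (axiom T): no — d is not related to itself.
Euclidean (axiom 5): no — a R e and a R g, but not e R g.
So F validates K; KB would additionally require R to be symmetric. The strongest is K.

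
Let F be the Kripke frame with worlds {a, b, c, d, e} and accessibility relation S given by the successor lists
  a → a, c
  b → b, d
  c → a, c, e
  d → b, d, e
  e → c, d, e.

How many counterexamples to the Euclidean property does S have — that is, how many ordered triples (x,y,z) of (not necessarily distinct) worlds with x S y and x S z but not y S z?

6

Enumerating: (c,a,e), (c,e,a), (d,b,e), (d,e,b), (e,c,d), (e,d,c).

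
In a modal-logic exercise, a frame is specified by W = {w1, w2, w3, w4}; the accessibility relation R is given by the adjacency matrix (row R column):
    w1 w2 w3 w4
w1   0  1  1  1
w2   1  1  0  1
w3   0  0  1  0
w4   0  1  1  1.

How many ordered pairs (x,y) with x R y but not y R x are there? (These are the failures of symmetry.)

Enumerating: (w1,w3), (w1,w4), (w4,w3).

3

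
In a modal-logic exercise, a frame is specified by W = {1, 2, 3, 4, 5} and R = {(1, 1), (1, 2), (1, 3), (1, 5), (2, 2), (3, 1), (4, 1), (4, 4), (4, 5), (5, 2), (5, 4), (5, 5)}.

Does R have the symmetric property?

Symmetric: no — 1 R 2 but not 2 R 1.

No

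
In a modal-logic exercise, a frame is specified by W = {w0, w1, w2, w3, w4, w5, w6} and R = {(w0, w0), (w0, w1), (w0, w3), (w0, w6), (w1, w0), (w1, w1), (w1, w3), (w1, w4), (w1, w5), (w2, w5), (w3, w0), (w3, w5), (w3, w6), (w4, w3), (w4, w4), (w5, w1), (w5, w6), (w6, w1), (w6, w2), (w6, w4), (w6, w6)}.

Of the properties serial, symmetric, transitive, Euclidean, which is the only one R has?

Serial: yes — every world has a successor (e.g. w0 R w0).
Symmetric: no — w0 R w6 but not w6 R w0.
Transitive: no — w0 R w1 and w1 R w4, but not w0 R w4.
Euclidean: no — w0 R w1 and w0 R w6, but not w1 R w6.
Only serial holds.

serial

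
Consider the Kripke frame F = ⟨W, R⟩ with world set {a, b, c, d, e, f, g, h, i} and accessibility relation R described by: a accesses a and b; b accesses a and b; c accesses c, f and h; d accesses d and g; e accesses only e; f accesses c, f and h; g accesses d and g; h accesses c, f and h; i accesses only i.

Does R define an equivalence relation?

Reflexive: yes — every world is R-related to itself.
Symmetric: yes — every pair in R has its reverse in R.
Transitive: yes — every two-step R-path is closed by a direct edge.
So R is an equivalence relation.

Yes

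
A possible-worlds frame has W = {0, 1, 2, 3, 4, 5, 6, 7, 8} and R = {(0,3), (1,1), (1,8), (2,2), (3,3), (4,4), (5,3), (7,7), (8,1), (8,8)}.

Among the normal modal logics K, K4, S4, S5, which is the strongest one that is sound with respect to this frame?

K4

Transitive (axiom 4): yes — every two-step R-path is closed by a direct edge.
Reflexive (axiom T): no — 0 is not related to itself.
Euclidean (axiom 5): yes — any two successors of a common world are R-related.
So F validates K, K4; S4 would additionally require R to be reflexive. The strongest is K4.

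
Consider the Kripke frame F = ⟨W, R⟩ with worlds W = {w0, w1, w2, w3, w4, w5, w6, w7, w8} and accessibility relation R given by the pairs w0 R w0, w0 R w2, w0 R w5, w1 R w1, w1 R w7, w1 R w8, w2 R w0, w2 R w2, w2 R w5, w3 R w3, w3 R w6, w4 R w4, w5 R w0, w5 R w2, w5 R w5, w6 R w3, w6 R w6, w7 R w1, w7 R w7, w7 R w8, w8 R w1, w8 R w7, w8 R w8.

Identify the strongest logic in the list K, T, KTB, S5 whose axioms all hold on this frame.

S5

Reflexive (axiom T): yes — every world is R-related to itself.
Symmetric (axiom B): yes — every pair in R has its reverse in R.
Euclidean (axiom 5): yes — any two successors of a common world are R-related.
So F validates K, T, KTB, S5. The strongest is S5.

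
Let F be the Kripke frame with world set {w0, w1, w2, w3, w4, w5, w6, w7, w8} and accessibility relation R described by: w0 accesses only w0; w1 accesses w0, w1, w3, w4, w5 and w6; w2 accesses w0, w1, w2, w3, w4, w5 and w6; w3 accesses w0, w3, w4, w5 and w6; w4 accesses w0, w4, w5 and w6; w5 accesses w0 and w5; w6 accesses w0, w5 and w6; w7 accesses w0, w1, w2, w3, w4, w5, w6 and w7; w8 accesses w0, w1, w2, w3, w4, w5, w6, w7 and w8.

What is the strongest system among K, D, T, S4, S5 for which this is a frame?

S4

Serial (axiom D): yes — every world has a successor (e.g. w0 R w0).
Reflexive (axiom T): yes — every world is R-related to itself.
Transitive (axiom 4): yes — every two-step R-path is closed by a direct edge.
Euclidean (axiom 5): no — w1 R w0 and w1 R w3, but not w0 R w3.
So F validates K, D, T, S4; S5 would additionally require R to be Euclidean. The strongest is S4.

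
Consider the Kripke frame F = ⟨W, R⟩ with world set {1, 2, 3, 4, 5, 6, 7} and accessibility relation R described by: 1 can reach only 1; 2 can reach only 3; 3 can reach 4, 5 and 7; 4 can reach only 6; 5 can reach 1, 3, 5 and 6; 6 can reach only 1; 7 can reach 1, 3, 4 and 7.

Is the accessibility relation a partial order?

No

Reflexive: no — 2 is not related to itself.
Transitive: no — 2 R 3 and 3 R 4, but not 2 R 4.
Antisymmetric: no — 3 R 5 and 5 R 3 with 3 ≠ 5.
So R is not a partial order.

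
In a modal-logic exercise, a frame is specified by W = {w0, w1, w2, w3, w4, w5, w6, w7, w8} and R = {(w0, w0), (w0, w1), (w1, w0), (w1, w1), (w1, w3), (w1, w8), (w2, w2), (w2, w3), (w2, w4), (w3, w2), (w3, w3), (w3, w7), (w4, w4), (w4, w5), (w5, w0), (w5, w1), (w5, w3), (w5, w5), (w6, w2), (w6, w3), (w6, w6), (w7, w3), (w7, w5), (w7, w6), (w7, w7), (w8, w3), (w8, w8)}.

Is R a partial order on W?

Reflexive: yes — every world is R-related to itself.
Transitive: no — w0 R w1 and w1 R w3, but not w0 R w3.
Antisymmetric: no — w0 R w1 and w1 R w0 with w0 ≠ w1.
So R is not a partial order.

No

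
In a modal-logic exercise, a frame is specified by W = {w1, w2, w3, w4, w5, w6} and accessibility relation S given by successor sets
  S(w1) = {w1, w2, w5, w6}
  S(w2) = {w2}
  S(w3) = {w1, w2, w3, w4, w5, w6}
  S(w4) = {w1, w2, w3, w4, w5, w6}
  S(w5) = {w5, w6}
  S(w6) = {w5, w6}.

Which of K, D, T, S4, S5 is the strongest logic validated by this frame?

S4

Serial (axiom D): yes — every world has a successor (e.g. w1 S w1).
Reflexive (axiom T): yes — every world is S-related to itself.
Transitive (axiom 4): yes — every two-step S-path is closed by a direct edge.
Euclidean (axiom 5): no — w1 S w2 and w1 S w5, but not w2 S w5.
So F validates K, D, T, S4; S5 would additionally require S to be Euclidean. The strongest is S4.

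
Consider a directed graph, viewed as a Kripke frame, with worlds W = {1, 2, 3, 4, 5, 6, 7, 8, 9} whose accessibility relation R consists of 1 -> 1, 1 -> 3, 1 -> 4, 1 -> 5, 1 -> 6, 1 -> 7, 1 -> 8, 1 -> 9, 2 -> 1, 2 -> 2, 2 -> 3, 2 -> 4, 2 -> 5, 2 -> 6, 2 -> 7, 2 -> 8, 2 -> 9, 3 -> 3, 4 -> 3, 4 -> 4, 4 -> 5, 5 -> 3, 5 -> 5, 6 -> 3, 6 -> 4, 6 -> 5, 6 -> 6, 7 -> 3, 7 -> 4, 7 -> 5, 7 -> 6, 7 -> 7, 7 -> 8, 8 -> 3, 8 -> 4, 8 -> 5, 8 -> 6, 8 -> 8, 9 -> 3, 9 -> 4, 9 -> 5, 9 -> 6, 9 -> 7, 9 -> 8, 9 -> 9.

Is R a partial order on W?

Reflexive: yes — every world is R-related to itself.
Transitive: yes — every two-step R-path is closed by a direct edge.
Antisymmetric: yes — no distinct pair is related both ways.
So R is a partial order.

Yes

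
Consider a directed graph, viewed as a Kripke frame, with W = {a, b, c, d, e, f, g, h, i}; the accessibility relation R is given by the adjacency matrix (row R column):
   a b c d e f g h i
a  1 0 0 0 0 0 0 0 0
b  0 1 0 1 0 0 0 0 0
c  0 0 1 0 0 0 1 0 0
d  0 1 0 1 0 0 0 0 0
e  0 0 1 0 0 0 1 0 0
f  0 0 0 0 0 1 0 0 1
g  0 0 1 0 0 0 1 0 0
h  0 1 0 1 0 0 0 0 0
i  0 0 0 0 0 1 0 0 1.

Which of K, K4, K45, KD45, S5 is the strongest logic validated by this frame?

Transitive (axiom 4): yes — every two-step R-path is closed by a direct edge.
Euclidean (axiom 5): yes — any two successors of a common world are R-related.
Serial (axiom D): yes — every world has a successor (e.g. a R a).
Reflexive (axiom T): no — e is not related to itself.
So F validates K, K4, K45, KD45; S5 would additionally require R to be reflexive. The strongest is KD45.

KD45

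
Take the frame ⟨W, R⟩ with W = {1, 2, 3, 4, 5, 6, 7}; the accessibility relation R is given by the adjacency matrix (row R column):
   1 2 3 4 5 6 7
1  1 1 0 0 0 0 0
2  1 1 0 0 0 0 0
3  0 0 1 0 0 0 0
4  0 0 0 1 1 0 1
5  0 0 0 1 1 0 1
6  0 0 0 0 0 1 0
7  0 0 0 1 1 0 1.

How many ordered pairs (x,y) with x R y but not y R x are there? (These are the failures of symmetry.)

R is symmetric; there are no such tuples.

0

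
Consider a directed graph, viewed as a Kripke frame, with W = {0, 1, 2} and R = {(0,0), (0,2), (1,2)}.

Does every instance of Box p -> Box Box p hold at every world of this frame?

By correspondence theory, 4 is valid on a frame iff R is transitive.
Transitive: yes — every two-step R-path is closed by a direct edge.

Yes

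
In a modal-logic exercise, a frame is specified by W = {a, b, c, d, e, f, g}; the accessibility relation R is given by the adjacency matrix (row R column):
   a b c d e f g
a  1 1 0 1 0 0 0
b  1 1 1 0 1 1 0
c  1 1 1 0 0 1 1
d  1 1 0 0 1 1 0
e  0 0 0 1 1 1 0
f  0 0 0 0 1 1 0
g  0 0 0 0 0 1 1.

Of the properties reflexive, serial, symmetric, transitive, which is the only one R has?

Reflexive: no — d is not related to itself.
Serial: yes — every world has a successor (e.g. a R a).
Symmetric: no — b R e but not e R b.
Transitive: no — a R b and b R c, but not a R c.
Only serial holds.

serial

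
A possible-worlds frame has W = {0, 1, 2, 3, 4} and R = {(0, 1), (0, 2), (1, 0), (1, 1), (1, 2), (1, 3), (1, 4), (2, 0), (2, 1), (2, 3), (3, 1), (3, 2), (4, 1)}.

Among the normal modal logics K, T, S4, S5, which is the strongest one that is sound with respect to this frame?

Reflexive (axiom T): no — 0 is not related to itself.
Transitive (axiom 4): no — 0 R 1 and 1 R 3, but not 0 R 3.
Euclidean (axiom 5): no — 1 R 0 and 1 R 3, but not 0 R 3.
So F validates K; T would additionally require R to be reflexive. The strongest is K.

K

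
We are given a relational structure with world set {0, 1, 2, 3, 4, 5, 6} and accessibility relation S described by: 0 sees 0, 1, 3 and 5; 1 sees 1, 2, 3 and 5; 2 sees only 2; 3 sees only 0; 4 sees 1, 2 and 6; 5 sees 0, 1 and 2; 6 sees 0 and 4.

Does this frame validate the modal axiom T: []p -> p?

The schema T characterises exactly the reflexive frames.
Reflexive: no — 3 is not related to itself.

No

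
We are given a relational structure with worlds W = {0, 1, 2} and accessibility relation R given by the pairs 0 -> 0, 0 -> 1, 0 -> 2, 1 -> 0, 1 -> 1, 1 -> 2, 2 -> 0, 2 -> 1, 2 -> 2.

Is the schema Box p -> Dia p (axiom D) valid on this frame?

Yes

Axiom D corresponds to the accessibility relation being serial.
Serial: yes — every world has a successor (e.g. 0 R 0).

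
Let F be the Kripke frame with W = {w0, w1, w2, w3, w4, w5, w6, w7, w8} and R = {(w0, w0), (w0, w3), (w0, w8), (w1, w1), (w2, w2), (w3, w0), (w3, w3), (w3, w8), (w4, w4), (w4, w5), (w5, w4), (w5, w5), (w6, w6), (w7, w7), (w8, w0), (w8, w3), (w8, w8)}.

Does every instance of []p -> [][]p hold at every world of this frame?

Yes

The schema 4 characterises exactly the transitive frames.
Transitive: yes — every two-step R-path is closed by a direct edge.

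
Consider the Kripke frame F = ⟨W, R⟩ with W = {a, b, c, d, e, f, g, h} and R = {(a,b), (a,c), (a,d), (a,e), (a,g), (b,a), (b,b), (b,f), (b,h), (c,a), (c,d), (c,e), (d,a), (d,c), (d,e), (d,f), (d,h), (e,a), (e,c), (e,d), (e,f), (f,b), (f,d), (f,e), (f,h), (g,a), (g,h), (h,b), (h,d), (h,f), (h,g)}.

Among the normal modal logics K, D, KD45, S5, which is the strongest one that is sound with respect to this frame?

D

Serial (axiom D): yes — every world has a successor (e.g. a R b).
Euclidean (axiom 5): no — a R b and a R c, but not b R c.
Transitive (axiom 4): no — a R b and b R f, but not a R f.
Reflexive (axiom T): no — a is not related to itself.
So F validates K, D; KD45 would additionally require R to be Euclidean and transitive. The strongest is D.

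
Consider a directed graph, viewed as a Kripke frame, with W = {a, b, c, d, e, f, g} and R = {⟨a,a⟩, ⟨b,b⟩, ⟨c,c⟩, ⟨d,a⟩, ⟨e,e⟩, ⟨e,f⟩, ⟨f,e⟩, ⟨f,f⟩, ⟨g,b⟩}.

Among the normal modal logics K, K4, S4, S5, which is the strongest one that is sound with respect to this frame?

K4

Transitive (axiom 4): yes — every two-step R-path is closed by a direct edge.
Reflexive (axiom T): no — d is not related to itself.
Euclidean (axiom 5): yes — any two successors of a common world are R-related.
So F validates K, K4; S4 would additionally require R to be reflexive. The strongest is K4.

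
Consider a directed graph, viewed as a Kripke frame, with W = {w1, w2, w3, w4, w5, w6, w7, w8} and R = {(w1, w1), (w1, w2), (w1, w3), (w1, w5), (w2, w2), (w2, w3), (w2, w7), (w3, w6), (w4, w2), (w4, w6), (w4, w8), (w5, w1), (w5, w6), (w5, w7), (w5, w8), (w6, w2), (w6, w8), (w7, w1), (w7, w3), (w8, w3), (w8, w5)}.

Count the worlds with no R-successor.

0

R is serial; there are no such worlds.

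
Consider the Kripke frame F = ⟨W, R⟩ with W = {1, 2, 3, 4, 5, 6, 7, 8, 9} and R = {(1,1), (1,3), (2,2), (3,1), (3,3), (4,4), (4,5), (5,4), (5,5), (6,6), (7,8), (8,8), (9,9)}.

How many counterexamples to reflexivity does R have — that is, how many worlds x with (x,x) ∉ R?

1

Enumerating: 7.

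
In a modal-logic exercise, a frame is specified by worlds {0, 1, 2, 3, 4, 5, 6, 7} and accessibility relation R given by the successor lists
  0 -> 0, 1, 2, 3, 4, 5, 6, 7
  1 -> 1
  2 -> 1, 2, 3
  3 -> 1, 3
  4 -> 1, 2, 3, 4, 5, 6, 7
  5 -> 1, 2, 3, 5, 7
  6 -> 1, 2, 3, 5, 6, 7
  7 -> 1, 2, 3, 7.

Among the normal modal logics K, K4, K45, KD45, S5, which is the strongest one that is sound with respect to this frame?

Transitive (axiom 4): yes — every two-step R-path is closed by a direct edge.
Euclidean (axiom 5): no — 0 R 1 and 0 R 2, but not 1 R 2.
Serial (axiom D): yes — every world has a successor (e.g. 0 R 0).
Reflexive (axiom T): yes — every world is R-related to itself.
So F validates K, K4; K45 would additionally require R to be Euclidean. The strongest is K4.

K4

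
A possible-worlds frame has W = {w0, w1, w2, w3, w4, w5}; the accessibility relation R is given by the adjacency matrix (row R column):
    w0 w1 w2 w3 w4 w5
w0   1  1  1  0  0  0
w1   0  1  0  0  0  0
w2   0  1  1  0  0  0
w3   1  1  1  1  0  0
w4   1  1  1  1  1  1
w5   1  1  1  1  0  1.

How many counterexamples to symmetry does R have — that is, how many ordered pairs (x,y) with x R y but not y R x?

Enumerating: (w0,w1), (w0,w2), (w2,w1), (w3,w0), (w3,w1), (w3,w2), (w4,w0), (w4,w1), (w4,w2), (w4,w3), (w4,w5), (w5,w0), (w5,w1), (w5,w2), (w5,w3).

15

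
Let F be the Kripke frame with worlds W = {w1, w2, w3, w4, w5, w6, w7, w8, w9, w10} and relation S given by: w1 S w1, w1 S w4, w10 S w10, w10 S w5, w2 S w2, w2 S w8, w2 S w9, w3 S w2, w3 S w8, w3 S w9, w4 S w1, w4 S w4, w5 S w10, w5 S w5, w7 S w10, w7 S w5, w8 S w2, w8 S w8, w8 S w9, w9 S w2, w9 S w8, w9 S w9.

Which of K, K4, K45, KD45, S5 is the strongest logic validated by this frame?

K45

Transitive (axiom 4): yes — every two-step S-path is closed by a direct edge.
Euclidean (axiom 5): yes — any two successors of a common world are S-related.
Serial (axiom D): no — w6 has no S-successor.
Reflexive (axiom T): no — w3 is not related to itself.
So F validates K, K4, K45; KD45 would additionally require S to be serial. The strongest is K45.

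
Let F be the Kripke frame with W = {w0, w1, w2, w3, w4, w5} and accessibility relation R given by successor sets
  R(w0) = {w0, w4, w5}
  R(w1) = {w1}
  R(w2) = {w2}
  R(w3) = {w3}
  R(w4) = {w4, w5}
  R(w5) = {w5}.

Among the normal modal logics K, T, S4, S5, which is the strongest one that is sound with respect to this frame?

S4

Reflexive (axiom T): yes — every world is R-related to itself.
Transitive (axiom 4): yes — every two-step R-path is closed by a direct edge.
Euclidean (axiom 5): no — w0 R w5 and w0 R w4, but not w5 R w4.
So F validates K, T, S4; S5 would additionally require R to be Euclidean. The strongest is S4.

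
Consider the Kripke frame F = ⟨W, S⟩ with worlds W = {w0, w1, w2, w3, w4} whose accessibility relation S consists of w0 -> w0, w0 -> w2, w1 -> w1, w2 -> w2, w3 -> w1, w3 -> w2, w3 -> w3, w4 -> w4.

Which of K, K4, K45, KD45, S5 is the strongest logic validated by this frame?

Transitive (axiom 4): yes — every two-step S-path is closed by a direct edge.
Euclidean (axiom 5): no — w3 S w1 and w3 S w2, but not w1 S w2.
Serial (axiom D): yes — every world has a successor (e.g. w0 S w0).
Reflexive (axiom T): yes — every world is S-related to itself.
So F validates K, K4; K45 would additionally require S to be Euclidean. The strongest is K4.

K4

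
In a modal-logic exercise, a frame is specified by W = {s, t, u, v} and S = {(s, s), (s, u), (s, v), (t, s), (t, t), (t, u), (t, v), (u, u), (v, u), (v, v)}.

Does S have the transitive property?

Transitive: yes — every two-step S-path is closed by a direct edge.

Yes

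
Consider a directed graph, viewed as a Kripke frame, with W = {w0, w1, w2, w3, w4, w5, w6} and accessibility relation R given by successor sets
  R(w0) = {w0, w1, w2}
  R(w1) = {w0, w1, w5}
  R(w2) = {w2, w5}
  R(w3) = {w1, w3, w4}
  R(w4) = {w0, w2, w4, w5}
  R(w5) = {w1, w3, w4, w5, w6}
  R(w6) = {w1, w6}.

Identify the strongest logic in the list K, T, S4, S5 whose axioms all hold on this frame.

Reflexive (axiom T): yes — every world is R-related to itself.
Transitive (axiom 4): no — w0 R w1 and w1 R w5, but not w0 R w5.
Euclidean (axiom 5): no — w0 R w1 and w0 R w2, but not w1 R w2.
So F validates K, T; S4 would additionally require R to be transitive. The strongest is T.

T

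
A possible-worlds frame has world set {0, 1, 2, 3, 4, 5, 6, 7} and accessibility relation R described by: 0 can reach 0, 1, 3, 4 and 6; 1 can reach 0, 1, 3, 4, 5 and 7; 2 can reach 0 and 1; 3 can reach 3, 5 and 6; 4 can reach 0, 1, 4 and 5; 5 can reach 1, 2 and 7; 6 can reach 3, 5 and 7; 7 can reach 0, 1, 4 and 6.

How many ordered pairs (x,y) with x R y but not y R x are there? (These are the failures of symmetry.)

Enumerating: (0,3), (0,6), (1,3), (2,0), (2,1), (3,5), (4,5), (5,2), (5,7), (6,5), (7,0), (7,4).

12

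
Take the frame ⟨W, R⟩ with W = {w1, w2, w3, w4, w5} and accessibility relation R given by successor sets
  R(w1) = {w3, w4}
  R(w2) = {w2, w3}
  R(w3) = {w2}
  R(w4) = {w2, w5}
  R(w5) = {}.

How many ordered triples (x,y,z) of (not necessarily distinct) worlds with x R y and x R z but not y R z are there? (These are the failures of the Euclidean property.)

Enumerating: (w1,w3,w3), (w1,w3,w4), (w1,w4,w3), (w1,w4,w4), (w2,w3,w3), (w4,w2,w5), (w4,w5,w2), (w4,w5,w5).

8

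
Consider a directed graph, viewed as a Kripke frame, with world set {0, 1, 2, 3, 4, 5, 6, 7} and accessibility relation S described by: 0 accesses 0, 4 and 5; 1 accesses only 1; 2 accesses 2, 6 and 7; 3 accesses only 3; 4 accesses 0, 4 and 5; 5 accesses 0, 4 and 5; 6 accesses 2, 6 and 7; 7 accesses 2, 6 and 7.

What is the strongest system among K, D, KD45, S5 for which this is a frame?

S5

Serial (axiom D): yes — every world has a successor (e.g. 0 S 0).
Euclidean (axiom 5): yes — any two successors of a common world are S-related.
Transitive (axiom 4): yes — every two-step S-path is closed by a direct edge.
Reflexive (axiom T): yes — every world is S-related to itself.
So F validates K, D, KD45, S5. The strongest is S5.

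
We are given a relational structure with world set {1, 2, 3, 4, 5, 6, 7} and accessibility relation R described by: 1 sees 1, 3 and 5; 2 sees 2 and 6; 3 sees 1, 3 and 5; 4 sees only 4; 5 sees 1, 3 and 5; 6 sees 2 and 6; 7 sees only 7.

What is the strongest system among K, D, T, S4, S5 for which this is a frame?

S5

Serial (axiom D): yes — every world has a successor (e.g. 1 R 1).
Reflexive (axiom T): yes — every world is R-related to itself.
Transitive (axiom 4): yes — every two-step R-path is closed by a direct edge.
Euclidean (axiom 5): yes — any two successors of a common world are R-related.
So F validates K, D, T, S4, S5. The strongest is S5.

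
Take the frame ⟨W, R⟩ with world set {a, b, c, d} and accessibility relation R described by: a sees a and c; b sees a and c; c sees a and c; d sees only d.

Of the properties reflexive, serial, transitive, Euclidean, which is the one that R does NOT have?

Reflexive: no — b is not related to itself.
Serial: yes — every world has a successor (e.g. a R a).
Transitive: yes — every two-step R-path is closed by a direct edge.
Euclidean: yes — any two successors of a common world are R-related.
Only reflexive fails.

reflexive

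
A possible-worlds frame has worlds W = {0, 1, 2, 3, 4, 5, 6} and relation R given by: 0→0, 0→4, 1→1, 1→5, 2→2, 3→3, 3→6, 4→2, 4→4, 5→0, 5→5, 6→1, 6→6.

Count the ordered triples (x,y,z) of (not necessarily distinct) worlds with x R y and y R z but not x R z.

Enumerating: (0,4,2), (1,5,0), (3,6,1), (5,0,4), (6,1,5).

5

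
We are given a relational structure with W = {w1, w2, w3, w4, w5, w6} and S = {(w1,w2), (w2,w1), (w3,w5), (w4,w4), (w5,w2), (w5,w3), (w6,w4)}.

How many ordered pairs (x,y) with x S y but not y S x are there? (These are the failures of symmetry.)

2

Enumerating: (w5,w2), (w6,w4).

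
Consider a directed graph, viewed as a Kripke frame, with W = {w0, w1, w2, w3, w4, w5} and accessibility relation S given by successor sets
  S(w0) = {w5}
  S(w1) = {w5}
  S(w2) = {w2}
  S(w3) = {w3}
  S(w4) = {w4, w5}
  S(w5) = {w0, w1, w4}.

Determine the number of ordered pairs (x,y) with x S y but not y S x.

S is symmetric; there are no such tuples.

0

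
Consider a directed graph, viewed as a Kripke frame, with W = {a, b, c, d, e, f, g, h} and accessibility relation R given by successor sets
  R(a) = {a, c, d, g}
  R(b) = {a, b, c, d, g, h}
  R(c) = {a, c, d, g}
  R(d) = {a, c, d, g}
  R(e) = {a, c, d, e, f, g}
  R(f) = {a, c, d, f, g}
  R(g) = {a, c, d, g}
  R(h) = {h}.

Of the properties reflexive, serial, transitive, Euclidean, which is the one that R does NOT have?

Euclidean

Reflexive: yes — every world is R-related to itself.
Serial: yes — every world has a successor (e.g. a R a).
Transitive: yes — every two-step R-path is closed by a direct edge.
Euclidean: no — b R a and b R h, but not a R h.
Only Euclidean fails.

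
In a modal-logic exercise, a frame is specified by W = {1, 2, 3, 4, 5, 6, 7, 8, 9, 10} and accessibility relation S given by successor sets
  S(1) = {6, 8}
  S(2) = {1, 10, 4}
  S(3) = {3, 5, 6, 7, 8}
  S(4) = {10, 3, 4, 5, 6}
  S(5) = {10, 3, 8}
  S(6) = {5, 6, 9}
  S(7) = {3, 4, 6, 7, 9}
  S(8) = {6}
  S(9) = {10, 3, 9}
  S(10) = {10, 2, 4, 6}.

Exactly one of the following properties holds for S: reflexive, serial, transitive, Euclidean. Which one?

Reflexive: no — 1 is not related to itself.
Serial: yes — every world has a successor (e.g. 1 S 6).
Transitive: no — 1 S 6 and 6 S 5, but not 1 S 5.
Euclidean: no — 1 S 6 and 1 S 8, but not 6 S 8.
Only serial holds.

serial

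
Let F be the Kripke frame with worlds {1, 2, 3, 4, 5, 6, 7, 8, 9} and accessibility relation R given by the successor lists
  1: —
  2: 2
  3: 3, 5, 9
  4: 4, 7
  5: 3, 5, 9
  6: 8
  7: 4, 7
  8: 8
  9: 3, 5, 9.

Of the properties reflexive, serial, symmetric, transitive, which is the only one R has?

transitive

Reflexive: no — 1 is not related to itself.
Serial: no — 1 has no R-successor.
Symmetric: no — 6 R 8 but not 8 R 6.
Transitive: yes — every two-step R-path is closed by a direct edge.
Only transitive holds.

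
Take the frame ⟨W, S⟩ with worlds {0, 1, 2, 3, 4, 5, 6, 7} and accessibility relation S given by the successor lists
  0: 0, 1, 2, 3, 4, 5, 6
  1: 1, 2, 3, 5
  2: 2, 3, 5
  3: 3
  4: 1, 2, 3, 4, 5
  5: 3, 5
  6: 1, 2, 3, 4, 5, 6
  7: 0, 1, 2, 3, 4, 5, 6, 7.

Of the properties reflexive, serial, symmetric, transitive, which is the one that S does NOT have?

symmetric

Reflexive: yes — every world is S-related to itself.
Serial: yes — every world has a successor (e.g. 0 S 0).
Symmetric: no — 0 S 1 but not 1 S 0.
Transitive: yes — every two-step S-path is closed by a direct edge.
Only symmetric fails.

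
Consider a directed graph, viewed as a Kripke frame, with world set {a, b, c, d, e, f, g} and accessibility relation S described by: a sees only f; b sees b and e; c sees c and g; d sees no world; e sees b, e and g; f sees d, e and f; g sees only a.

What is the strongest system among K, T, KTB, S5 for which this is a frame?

Reflexive (axiom T): no — a is not related to itself.
Symmetric (axiom B): no — a S f but not f S a.
Euclidean (axiom 5): no — e S b and e S g, but not b S g.
So F validates K; T would additionally require S to be reflexive. The strongest is K.

K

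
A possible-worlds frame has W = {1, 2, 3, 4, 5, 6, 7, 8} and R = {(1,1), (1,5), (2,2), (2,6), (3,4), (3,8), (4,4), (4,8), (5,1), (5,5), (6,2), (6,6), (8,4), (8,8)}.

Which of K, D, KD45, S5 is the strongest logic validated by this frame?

Serial (axiom D): no — 7 has no R-successor.
Euclidean (axiom 5): yes — any two successors of a common world are R-related.
Transitive (axiom 4): yes — every two-step R-path is closed by a direct edge.
Reflexive (axiom T): no — 3 is not related to itself.
So F validates K; D would additionally require R to be serial. The strongest is K.

K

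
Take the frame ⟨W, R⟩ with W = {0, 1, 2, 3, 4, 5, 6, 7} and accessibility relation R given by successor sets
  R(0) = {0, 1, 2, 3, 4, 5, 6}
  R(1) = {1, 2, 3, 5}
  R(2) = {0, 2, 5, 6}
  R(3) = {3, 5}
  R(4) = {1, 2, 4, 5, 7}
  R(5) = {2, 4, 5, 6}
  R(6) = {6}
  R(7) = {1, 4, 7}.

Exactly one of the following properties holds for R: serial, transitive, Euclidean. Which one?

Serial: yes — every world has a successor (e.g. 0 R 0).
Transitive: no — 0 R 4 and 4 R 7, but not 0 R 7.
Euclidean: no — 0 R 1 and 0 R 4, but not 1 R 4.
Only serial holds.

serial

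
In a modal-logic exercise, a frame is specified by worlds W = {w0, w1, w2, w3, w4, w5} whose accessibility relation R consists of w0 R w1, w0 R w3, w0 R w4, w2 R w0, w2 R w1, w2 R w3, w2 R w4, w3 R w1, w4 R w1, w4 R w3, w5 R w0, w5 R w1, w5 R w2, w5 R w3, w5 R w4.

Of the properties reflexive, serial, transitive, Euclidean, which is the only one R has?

transitive

Reflexive: no — w0 is not related to itself.
Serial: no — w1 has no R-successor.
Transitive: yes — every two-step R-path is closed by a direct edge.
Euclidean: no — w0 R w1 and w0 R w3, but not w1 R w3.
Only transitive holds.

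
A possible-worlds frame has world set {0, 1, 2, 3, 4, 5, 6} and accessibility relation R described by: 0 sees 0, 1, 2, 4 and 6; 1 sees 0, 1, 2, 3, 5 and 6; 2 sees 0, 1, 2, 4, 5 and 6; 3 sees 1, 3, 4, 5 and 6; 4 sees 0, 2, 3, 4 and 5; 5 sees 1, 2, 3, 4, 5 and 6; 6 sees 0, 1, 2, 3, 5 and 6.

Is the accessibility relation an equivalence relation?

No

Reflexive: yes — every world is R-related to itself.
Symmetric: yes — every pair in R has its reverse in R.
Transitive: no — 0 R 1 and 1 R 3, but not 0 R 3.
So R is not an equivalence relation.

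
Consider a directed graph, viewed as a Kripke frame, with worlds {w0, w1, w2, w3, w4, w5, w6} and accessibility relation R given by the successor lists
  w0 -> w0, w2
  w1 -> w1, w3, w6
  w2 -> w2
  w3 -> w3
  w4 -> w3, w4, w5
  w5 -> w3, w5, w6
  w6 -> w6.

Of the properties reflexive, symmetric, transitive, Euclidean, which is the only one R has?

reflexive

Reflexive: yes — every world is R-related to itself.
Symmetric: no — w0 R w2 but not w2 R w0.
Transitive: no — w4 R w5 and w5 R w6, but not w4 R w6.
Euclidean: no — w1 R w3 and w1 R w6, but not w3 R w6.
Only reflexive holds.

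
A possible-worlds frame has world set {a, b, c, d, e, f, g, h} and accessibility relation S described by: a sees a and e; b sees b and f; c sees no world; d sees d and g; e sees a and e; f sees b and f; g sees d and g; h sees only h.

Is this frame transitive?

Transitive: yes — every two-step S-path is closed by a direct edge.

Yes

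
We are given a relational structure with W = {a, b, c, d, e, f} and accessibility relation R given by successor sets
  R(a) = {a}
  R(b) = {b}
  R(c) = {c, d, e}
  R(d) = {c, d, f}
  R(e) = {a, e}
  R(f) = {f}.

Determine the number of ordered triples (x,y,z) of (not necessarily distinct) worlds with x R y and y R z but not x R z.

Enumerating: (c,d,f), (c,e,a), (d,c,e).

3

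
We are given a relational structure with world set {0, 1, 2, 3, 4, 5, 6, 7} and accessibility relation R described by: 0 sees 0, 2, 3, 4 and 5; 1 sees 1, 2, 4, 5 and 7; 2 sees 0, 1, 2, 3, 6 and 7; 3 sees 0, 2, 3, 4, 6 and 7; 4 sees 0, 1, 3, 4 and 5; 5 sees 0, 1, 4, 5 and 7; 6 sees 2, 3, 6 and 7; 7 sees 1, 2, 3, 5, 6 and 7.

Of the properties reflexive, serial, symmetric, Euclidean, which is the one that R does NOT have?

Euclidean

Reflexive: yes — every world is R-related to itself.
Serial: yes — every world has a successor (e.g. 0 R 0).
Symmetric: yes — every pair in R has its reverse in R.
Euclidean: no — 0 R 2 and 0 R 4, but not 2 R 4.
Only Euclidean fails.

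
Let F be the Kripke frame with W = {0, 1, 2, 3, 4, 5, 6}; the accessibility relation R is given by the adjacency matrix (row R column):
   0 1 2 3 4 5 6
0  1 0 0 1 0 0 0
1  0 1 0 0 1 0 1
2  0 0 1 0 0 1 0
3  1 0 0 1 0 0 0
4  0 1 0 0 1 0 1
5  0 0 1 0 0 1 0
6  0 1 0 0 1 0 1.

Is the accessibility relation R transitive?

Yes

Transitive: yes — every two-step R-path is closed by a direct edge.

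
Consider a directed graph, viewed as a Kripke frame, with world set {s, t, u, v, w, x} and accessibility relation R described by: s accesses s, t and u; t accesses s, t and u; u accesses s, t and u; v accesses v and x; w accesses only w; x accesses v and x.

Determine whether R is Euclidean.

Euclidean: yes — any two successors of a common world are R-related.

Yes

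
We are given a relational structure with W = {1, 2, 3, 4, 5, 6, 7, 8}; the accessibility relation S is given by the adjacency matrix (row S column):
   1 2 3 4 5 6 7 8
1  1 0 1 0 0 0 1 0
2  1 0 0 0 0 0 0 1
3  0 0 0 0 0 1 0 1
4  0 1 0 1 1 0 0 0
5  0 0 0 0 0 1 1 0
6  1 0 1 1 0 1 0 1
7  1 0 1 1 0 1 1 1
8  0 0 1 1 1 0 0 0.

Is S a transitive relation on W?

No

Transitive: no — 1 S 3 and 3 S 6, but not 1 S 6.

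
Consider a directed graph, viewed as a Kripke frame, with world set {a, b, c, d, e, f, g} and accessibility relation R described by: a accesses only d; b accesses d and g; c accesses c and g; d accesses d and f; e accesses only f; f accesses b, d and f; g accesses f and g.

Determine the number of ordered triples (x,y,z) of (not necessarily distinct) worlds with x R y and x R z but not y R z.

7

Enumerating: (b,d,g), (b,g,d), (c,g,c), (f,b,b), (f,b,f), (f,d,b), (g,f,g).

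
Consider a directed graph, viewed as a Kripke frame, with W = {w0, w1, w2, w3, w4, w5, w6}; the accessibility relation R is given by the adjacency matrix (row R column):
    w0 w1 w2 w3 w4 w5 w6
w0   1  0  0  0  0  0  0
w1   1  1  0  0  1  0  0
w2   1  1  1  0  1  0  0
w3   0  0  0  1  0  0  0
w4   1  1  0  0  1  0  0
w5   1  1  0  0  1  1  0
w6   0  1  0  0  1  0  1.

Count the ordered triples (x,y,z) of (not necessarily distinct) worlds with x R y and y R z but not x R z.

Enumerating: (w6,w1,w0), (w6,w4,w0).

2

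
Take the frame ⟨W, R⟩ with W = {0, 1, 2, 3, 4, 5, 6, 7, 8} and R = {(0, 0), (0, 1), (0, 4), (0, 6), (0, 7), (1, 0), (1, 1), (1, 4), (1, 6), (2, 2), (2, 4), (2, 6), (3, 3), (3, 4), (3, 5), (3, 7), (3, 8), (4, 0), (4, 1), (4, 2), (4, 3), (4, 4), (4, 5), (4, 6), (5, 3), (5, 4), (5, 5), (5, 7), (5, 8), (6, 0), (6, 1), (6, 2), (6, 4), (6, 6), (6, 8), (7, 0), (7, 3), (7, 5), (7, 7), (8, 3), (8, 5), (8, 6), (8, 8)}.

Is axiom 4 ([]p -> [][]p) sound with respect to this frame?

No

The schema 4 characterises exactly the transitive frames.
Transitive: no — 0 R 4 and 4 R 2, but not 0 R 2.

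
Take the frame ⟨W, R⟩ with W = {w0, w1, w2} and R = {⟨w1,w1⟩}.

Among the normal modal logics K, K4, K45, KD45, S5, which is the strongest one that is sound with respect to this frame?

K45

Transitive (axiom 4): yes — every two-step R-path is closed by a direct edge.
Euclidean (axiom 5): yes — any two successors of a common world are R-related.
Serial (axiom D): no — w0 has no R-successor.
Reflexive (axiom T): no — w0 is not related to itself.
So F validates K, K4, K45; KD45 would additionally require R to be serial. The strongest is K45.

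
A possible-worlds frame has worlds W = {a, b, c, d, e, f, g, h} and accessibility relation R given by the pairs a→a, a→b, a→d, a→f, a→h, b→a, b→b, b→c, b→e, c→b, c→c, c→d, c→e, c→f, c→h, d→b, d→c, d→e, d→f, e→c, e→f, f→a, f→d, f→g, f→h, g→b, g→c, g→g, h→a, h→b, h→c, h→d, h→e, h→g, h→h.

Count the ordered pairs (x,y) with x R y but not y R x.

14

Enumerating: (a,d), (b,e), (c,f), (d,b), (d,e), (e,f), (f,g), (f,h), (g,b), (g,c), (h,b), (h,d), (h,e), (h,g).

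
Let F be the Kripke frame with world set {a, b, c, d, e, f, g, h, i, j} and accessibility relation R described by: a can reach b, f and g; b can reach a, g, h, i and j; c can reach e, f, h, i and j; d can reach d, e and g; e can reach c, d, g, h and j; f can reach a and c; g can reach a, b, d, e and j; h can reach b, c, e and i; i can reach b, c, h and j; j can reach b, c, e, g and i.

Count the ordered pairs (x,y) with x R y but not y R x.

R is symmetric; there are no such tuples.

0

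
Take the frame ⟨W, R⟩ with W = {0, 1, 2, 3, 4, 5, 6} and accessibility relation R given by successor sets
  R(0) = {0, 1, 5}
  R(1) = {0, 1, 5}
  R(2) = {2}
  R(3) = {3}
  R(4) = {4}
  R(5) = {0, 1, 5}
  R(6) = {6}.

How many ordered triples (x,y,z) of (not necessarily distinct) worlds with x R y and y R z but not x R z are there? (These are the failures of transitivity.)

0

R is transitive; there are no such tuples.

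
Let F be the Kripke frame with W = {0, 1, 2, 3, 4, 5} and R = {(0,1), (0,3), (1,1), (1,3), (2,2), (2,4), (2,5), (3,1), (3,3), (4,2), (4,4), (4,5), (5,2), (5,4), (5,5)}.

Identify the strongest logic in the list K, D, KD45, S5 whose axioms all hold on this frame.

Serial (axiom D): yes — every world has a successor (e.g. 0 R 1).
Euclidean (axiom 5): yes — any two successors of a common world are R-related.
Transitive (axiom 4): yes — every two-step R-path is closed by a direct edge.
Reflexive (axiom T): no — 0 is not related to itself.
So F validates K, D, KD45; S5 would additionally require R to be reflexive. The strongest is KD45.

KD45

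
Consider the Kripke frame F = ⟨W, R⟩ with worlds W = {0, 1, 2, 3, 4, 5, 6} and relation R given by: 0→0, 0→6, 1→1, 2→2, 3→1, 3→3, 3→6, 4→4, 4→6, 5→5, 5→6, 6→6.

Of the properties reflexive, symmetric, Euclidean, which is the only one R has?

reflexive

Reflexive: yes — every world is R-related to itself.
Symmetric: no — 0 R 6 but not 6 R 0.
Euclidean: no — 3 R 1 and 3 R 6, but not 1 R 6.
Only reflexive holds.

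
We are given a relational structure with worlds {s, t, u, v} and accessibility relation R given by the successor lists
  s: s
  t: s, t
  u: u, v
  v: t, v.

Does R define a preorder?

Reflexive: yes — every world is R-related to itself.
Transitive: no — u R v and v R t, but not u R t.
So R is not a preorder.

No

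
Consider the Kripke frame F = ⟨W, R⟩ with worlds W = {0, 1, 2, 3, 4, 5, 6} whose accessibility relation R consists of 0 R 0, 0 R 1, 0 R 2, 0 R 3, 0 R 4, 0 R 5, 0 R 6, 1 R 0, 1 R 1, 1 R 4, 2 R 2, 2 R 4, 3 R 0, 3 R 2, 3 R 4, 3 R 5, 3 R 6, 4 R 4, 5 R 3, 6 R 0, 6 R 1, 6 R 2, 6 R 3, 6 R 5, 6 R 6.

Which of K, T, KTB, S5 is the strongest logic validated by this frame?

Reflexive (axiom T): no — 3 is not related to itself.
Symmetric (axiom B): no — 0 R 2 but not 2 R 0.
Euclidean (axiom 5): no — 0 R 1 and 0 R 2, but not 1 R 2.
So F validates K; T would additionally require R to be reflexive. The strongest is K.

K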